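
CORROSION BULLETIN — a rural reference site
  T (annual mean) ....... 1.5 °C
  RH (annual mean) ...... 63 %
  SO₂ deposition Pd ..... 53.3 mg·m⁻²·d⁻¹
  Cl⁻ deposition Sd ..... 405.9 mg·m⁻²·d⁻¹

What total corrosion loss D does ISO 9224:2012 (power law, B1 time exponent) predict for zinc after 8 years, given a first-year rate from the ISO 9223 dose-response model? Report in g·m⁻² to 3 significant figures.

D(8) = 76.8 g·m⁻²

zinc: T≤10 °C ⇒ hinge +0.038·(1.5−10) = -0.3230
  SO₂ term: 0.0129·53.3^0.44·exp(0.046·63-0.3230) = 0.9742
  Sd branch = 0.0175·Sd^0.57·e^(0.008·RH+0.085·T) = 1.009 μm/a
  sum: 0.9742 + 1.009 → r_corr = 1.984 μm/a
Long-term exponent b (ISO 9224 Table 2, B1) = 0.813
  D(8) = 1.984 × 8^0.813 = 1.984 × 5.423 = 10.76 μm
  Mass loss = 10.76 μm × 7.14 g/cm³ = 76.8 g·m⁻²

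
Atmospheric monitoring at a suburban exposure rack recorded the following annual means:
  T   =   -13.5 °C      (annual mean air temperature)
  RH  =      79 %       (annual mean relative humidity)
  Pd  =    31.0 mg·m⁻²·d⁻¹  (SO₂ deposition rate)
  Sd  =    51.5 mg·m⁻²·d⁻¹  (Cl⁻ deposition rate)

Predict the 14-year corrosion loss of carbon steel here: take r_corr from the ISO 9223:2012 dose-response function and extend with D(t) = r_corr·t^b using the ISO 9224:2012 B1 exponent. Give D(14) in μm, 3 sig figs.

D(14) = 42.9 μm

carbon steel: temperature factor f = +0.150·(-23.5) = -3.5250
  sulphur-dioxide contribution → 1.509 μm/a
  chloride contribution → 9.281 μm/a
  total first-year rate 10.79 μm/a
Power-law: D(14) = r_corr · 14^0.523
  D(14) = 10.79 × 14^0.523 = 10.79 × 3.976 = 42.9 μm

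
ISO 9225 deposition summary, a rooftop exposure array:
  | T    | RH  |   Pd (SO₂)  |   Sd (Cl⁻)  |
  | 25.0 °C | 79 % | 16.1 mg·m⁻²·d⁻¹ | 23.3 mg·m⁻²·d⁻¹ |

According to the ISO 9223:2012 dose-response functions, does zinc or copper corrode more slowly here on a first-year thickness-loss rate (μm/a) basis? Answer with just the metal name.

zinc: temperature factor f = -0.071·(15.0) = -1.0650
  sulphur-dioxide contribution → 0.5719 μm/a
  chloride contribution → 1.659 μm/a
  total first-year rate 2.231 μm/a
copper: f(T) = -0.080·(T−10) [T>10 °C] = -1.2000
  sulphur-dioxide contribution → 0.3477 μm/a
  chloride contribution → 1.403 μm/a
  total first-year rate 1.751 μm/a
Ordering by μm/a: zinc (2.23) > copper (1.75)

copper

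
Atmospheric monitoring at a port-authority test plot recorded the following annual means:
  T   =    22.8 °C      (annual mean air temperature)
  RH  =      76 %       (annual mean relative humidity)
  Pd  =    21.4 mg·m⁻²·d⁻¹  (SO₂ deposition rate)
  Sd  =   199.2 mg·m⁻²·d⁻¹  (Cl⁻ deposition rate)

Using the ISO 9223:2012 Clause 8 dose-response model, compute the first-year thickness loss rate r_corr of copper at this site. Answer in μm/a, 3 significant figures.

r_corr = 2.39 μm/a

copper: f(T) = -0.080·(T−10) [T>10 °C] = -1.0240
  SO₂ term: 0.0053·21.4^0.26·exp(0.059·76-1.0240) = 0.374
  Cl⁻ term: 0.01025·199.2^0.27·exp(0.036·76+0.049·22.8) = 2.018
  sum: 0.374 + 2.018 → r_corr = 2.392 μm/a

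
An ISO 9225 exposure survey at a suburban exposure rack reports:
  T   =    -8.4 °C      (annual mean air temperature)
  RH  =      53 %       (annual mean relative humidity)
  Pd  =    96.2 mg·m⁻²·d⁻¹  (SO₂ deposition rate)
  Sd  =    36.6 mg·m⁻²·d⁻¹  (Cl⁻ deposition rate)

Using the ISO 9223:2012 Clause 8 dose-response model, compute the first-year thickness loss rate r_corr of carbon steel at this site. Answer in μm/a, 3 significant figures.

carbon steel: f(T) = +0.150·(T−10) [T≤10 °C] = -2.7600
  sulphur-dioxide contribution → 3.475 μm/a
  chloride contribution → 3.905 μm/a
  total first-year rate 7.38 μm/a

r_corr = 7.38 μm/a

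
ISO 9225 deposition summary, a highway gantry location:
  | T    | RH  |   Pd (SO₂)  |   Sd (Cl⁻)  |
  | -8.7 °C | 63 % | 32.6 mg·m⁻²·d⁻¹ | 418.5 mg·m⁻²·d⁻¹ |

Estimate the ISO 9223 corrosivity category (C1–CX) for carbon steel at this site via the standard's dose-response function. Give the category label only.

C3

carbon steel: temperature factor f = +0.150·(-18.7) = -2.8050
  sulphur-dioxide contribution → 2.311 μm/a
  chloride contribution → 24.31 μm/a
  ⇒ r_corr(carbon steel) = 26.62 μm/a
26.6 μm/a falls in (25, 50] for carbon steel → category C3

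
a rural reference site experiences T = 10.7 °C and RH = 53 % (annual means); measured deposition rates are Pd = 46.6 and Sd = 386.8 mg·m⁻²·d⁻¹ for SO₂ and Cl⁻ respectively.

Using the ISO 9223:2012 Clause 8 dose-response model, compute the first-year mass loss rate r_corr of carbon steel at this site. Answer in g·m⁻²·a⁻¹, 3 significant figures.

r_corr = 569 g·m⁻²·a⁻¹

carbon steel: f(T) = -0.054·(T−10) [T>10 °C] = -0.0378
  sulphur-dioxide contribution → 36.26 μm/a
  chloride contribution → 36.17 μm/a
  ⇒ r_corr(carbon steel) = 72.43 μm/a
Convert to mass loss: 72.43 μm/a × 7.85 g/cm³ = 568.6 g·m⁻²·a⁻¹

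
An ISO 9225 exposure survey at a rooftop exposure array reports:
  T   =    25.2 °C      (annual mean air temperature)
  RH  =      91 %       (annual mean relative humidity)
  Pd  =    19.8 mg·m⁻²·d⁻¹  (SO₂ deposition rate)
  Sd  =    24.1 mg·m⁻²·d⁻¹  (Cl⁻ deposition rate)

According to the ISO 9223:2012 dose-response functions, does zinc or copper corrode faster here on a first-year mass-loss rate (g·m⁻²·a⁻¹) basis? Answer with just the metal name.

zinc: f(T) = -0.071·(T−10) [T>10 °C] = -1.0792
  sulphur-dioxide contribution → 1.072 μm/a
  chloride contribution → 1.893 μm/a
  ⇒ r_corr(zinc) = 2.966 μm/a
  mass loss = 2.966 μm/a × 7.14 g/cm³ = 21.18 g·m⁻²·a⁻¹
copper: temperature factor f = -0.080·(15.2) = -1.2160
  sulphur-dioxide contribution → 0.7329 μm/a
  chloride contribution → 2.202 μm/a
  ⇒ r_corr(copper) = 2.935 μm/a
  mass loss = 2.935 μm/a × 8.96 g/cm³ = 26.3 g·m⁻²·a⁻¹
Ordering by g·m⁻²·a⁻¹: copper (26.3) > zinc (21.2)

copper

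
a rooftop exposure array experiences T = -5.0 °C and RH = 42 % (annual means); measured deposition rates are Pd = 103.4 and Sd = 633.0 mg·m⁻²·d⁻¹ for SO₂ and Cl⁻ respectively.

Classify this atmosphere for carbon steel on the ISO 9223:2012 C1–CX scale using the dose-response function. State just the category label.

carbon steel: f(T) = +0.150·(T−10) [T≤10 °C] = -2.2500
  sulphur-dioxide contribution → 4.821 μm/a
  chloride contribution → 18.22 μm/a
  total first-year rate 23.04 μm/a
23 μm/a falls in (1.3, 25] for carbon steel → category C2

C2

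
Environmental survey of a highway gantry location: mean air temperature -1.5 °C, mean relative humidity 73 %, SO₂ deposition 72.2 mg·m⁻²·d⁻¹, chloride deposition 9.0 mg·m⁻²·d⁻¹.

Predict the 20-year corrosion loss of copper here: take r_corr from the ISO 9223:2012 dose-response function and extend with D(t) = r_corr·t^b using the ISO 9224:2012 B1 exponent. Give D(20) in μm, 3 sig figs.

D(20) = 3.83 μm

copper: f(T) = +0.126·(T−10) [T≤10 °C] = -1.4490
  SO₂ term: 0.0053·72.2^0.26·exp(0.059·73-1.4490) = 0.281
  Sd branch = 0.01025·Sd^0.27·e^(0.036·RH+0.049·T) = 0.2387 μm/a
  r_corr = 0.281 + 0.2387 = 0.5197 μm/a
Long-term exponent b (ISO 9224 Table 2, B1) = 0.667
  D(20) = 0.5197 × 20^0.667 = 0.5197 × 7.375 = 3.833 μm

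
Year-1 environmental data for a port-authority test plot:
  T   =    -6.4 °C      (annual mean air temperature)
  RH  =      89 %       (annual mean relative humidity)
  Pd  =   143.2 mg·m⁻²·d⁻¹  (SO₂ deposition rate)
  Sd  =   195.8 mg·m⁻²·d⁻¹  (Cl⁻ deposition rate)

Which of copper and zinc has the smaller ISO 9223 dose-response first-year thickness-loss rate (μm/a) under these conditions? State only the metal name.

copper

copper: f(T) = +0.126·(T−10) [T≤10 °C] = -2.0664
  SO₂ term: 0.0053·143.2^0.26·exp(0.059·89-2.0664) = 0.4655
  Cl⁻ term: 0.01025·195.8^0.27·exp(0.036·89+0.049·-6.4) = 0.767
  r_corr = 0.4655 + 0.767 = 1.232 μm/a
zinc: T≤10 °C ⇒ hinge +0.038·(-6.4−10) = -0.6232
  SO₂ term: 0.0129·143.2^0.44·exp(0.046·89-0.6232) = 3.686
  Sd branch = 0.0175·Sd^0.57·e^(0.008·RH+0.085·T) = 0.4191 μm/a
  r_corr = 3.686 + 0.4191 = 4.105 μm/a
Ordering by μm/a: zinc (4.11) > copper (1.23)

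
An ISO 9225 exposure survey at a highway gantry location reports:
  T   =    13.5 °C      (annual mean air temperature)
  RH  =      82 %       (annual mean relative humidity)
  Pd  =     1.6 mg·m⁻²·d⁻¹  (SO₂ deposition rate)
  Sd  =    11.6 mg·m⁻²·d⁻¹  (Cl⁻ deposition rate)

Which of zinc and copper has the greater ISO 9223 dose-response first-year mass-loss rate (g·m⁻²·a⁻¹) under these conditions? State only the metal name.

zinc: T>10 °C ⇒ hinge -0.071·(13.5−10) = -0.2485
  Pd branch = 0.0129·Pd^0.44·e^(0.046·RH+f) = 0.5378 μm/a
  Cl⁻ term: 0.0175·11.6^0.57·exp(0.008·82+0.085·13.5) = 0.4296
  sum: 0.5378 + 0.4296 → r_corr = 0.9674 μm/a
  mass loss = 0.9674 μm/a × 7.14 g/cm³ = 6.907 g·m⁻²·a⁻¹
copper: T>10 °C ⇒ hinge -0.080·(13.5−10) = -0.2800
  Pd branch = 0.0053·Pd^0.26·e^(0.059·RH+f) = 0.5713 μm/a
  Cl⁻ term: 0.01025·11.6^0.27·exp(0.036·82+0.049·13.5) = 0.737
  r_corr = 0.5713 + 0.737 = 1.308 μm/a
  mass loss = 1.308 μm/a × 8.96 g/cm³ = 11.72 g·m⁻²·a⁻¹
Ordering by g·m⁻²·a⁻¹: copper (11.7) > zinc (6.91)

copper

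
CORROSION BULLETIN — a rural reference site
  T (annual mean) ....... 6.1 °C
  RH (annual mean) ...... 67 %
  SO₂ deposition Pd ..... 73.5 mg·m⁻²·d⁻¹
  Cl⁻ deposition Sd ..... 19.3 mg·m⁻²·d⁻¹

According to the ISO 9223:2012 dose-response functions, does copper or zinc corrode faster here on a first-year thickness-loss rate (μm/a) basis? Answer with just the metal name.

copper: f(T) = +0.126·(T−10) [T≤10 °C] = -0.4914
  sulphur-dioxide contribution → 0.5163 μm/a
  chloride contribution → 0.3429 μm/a
  total first-year rate 0.8591 μm/a
zinc: f(T) = +0.038·(T−10) [T≤10 °C] = -0.1482
  sulphur-dioxide contribution → 1.607 μm/a
  chloride contribution → 0.2715 μm/a
  total first-year rate 1.878 μm/a
Ordering by μm/a: zinc (1.88) > copper (0.859)

zinc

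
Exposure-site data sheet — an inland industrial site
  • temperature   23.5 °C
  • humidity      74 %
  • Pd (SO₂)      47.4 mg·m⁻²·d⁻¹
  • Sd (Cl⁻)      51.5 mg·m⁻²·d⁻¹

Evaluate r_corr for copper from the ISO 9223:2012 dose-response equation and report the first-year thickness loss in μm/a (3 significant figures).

r_corr = 1.74 μm/a

copper: f(T) = -0.080·(T−10) [T>10 °C] = -1.0800
  SO₂ term: 0.0053·47.4^0.26·exp(0.059·74-1.0800) = 0.3864
  Cl⁻ term: 0.01025·51.5^0.27·exp(0.036·74+0.049·23.5) = 1.349
  r_corr = 0.3864 + 1.349 = 1.735 μm/a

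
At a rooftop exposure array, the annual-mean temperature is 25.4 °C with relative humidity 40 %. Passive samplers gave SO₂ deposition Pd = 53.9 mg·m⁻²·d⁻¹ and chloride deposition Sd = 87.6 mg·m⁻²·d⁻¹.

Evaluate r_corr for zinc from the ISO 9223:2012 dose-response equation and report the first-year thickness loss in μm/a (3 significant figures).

r_corr = 2.83 μm/a

zinc: T>10 °C ⇒ hinge -0.071·(25.4−10) = -1.0934
  Pd branch = 0.0129·Pd^0.44·e^(0.046·RH+f) = 0.1573 μm/a
  Sd branch = 0.0175·Sd^0.57·e^(0.008·RH+0.085·T) = 2.672 μm/a
  r_corr = 0.1573 + 2.672 = 2.83 μm/a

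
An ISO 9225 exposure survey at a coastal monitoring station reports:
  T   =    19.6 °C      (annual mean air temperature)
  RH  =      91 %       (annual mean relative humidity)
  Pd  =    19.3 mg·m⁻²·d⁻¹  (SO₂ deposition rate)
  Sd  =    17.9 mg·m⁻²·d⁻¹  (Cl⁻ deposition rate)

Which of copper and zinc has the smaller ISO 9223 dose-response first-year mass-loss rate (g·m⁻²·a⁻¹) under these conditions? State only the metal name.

copper: temperature factor f = -0.080·(9.6) = -0.7680
  SO₂ term: 0.0053·19.3^0.26·exp(0.059·91-0.7680) = 1.139
  Sd branch = 0.01025·Sd^0.27·e^(0.036·RH+0.049·T) = 1.545 μm/a
  r_corr = 1.139 + 1.545 = 2.684 μm/a
  mass loss = 2.684 μm/a × 8.96 g/cm³ = 24.05 g·m⁻²·a⁻¹
zinc: f(T) = -0.071·(T−10) [T>10 °C] = -0.6816
  Pd branch = 0.0129·Pd^0.44·e^(0.046·RH+f) = 1.578 μm/a
  Sd branch = 0.0175·Sd^0.57·e^(0.008·RH+0.085·T) = 0.9928 μm/a
  sum: 1.578 + 0.9928 → r_corr = 2.571 μm/a
  mass loss = 2.571 μm/a × 7.14 g/cm³ = 18.36 g·m⁻²·a⁻¹
Ordering by g·m⁻²·a⁻¹: copper (24.1) > zinc (18.4)

zinc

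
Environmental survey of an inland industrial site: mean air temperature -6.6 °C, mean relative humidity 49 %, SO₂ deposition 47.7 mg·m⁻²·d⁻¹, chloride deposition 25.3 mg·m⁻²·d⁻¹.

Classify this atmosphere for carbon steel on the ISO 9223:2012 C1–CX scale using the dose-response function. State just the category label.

carbon steel: f(T) = +0.150·(T−10) [T≤10 °C] = -2.4900
  Pd branch = 1.77·Pd^0.52·e^(0.02·RH+f) = 2.918 μm/a
  Sd branch = 0.102·Sd^0.62·e^(0.033·RH+0.04·T) = 2.925 μm/a
  r_corr = 2.918 + 2.925 = 5.843 μm/a
Category bounds: 1.3…25 μm/a bracket r_corr ⇒ C2

C2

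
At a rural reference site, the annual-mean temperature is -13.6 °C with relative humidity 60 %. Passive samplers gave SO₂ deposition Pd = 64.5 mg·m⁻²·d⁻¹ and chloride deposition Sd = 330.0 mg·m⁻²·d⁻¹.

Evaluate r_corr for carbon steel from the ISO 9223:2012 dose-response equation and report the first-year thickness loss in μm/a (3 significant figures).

carbon steel: temperature factor f = +0.150·(-23.6) = -3.5400
  Pd branch = 1.77·Pd^0.52·e^(0.02·RH+f) = 1.488 μm/a
  Cl⁻ term: 0.102·330.0^0.62·exp(0.033·60+0.04·-13.6) = 15.62
  r_corr = 1.488 + 15.62 = 17.11 μm/a

r_corr = 17.1 μm/a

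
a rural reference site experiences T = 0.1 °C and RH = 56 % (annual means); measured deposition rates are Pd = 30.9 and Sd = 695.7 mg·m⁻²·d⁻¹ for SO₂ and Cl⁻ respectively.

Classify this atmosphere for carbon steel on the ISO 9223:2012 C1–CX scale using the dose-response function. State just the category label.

carbon steel: T≤10 °C ⇒ hinge +0.150·(0.1−10) = -1.4850
  Pd branch = 1.77·Pd^0.52·e^(0.02·RH+f) = 7.315 μm/a
  Sd branch = 0.102·Sd^0.62·e^(0.033·RH+0.04·T) = 37.6 μm/a
  r_corr = 7.315 + 37.6 = 44.92 μm/a
Category bounds: 25…50 μm/a bracket r_corr ⇒ C3

C3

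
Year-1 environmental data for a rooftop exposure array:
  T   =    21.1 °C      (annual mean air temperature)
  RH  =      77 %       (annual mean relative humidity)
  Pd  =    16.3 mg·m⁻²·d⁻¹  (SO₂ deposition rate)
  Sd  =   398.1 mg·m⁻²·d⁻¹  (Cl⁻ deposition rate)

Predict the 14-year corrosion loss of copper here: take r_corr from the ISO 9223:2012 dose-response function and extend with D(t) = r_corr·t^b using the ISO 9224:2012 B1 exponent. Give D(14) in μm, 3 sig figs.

copper: T>10 °C ⇒ hinge -0.080·(21.1−10) = -0.8880
  SO₂ term: 0.0053·16.3^0.26·exp(0.059·77-0.8880) = 0.4234
  Sd branch = 0.01025·Sd^0.27·e^(0.036·RH+0.049·T) = 2.321 μm/a
  sum: 0.4234 + 2.321 → r_corr = 2.744 μm/a
ISO 9224: D(t) = r_corr · t^b with b = 0.667 (copper, B1)
  D(14) = 2.744 × 14^0.667 = 2.744 × 5.814 = 15.95 μm

D(14) = 16.0 μm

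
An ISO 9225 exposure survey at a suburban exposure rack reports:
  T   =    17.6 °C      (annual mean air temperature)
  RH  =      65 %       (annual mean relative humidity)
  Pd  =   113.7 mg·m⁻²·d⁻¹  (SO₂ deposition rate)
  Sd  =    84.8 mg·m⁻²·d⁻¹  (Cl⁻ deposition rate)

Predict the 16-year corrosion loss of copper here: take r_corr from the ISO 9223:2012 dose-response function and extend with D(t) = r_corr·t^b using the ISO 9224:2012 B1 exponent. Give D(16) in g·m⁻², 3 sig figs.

copper: f(T) = -0.080·(T−10) [T>10 °C] = -0.6080
  sulphur-dioxide contribution → 0.4573 μm/a
  chloride contribution → 0.8359 μm/a
  ⇒ r_corr(copper) = 1.293 μm/a
ISO 9224: D(t) = r_corr · t^b with b = 0.667 (copper, B1)
  D(16) = 1.293 × 16^0.667 = 1.293 × 6.355 = 8.219 μm
  Mass loss = 8.219 μm × 8.96 g/cm³ = 73.65 g·m⁻²

D(16) = 73.6 g·m⁻²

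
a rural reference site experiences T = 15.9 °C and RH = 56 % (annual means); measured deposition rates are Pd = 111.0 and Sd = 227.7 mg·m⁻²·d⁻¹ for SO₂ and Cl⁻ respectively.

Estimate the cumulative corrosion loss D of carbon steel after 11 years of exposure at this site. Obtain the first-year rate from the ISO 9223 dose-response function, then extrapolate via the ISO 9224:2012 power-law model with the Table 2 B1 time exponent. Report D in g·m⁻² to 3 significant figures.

carbon steel: T>10 °C ⇒ hinge -0.054·(15.9−10) = -0.3186
  Pd branch = 1.77·Pd^0.52·e^(0.02·RH+f) = 45.67 μm/a
  Sd branch = 0.102·Sd^0.62·e^(0.033·RH+0.04·T) = 35.4 μm/a
  sum: 45.67 + 35.4 → r_corr = 81.06 μm/a
Long-term exponent b (ISO 9224 Table 2, B1) = 0.523
  D(11) = 81.06 × 11^0.523 = 81.06 × 3.505 = 284.1 μm
  Mass loss = 284.1 μm × 7.85 g/cm³ = 2230 g·m⁻²

D(11) = 2.23e+03 g·m⁻²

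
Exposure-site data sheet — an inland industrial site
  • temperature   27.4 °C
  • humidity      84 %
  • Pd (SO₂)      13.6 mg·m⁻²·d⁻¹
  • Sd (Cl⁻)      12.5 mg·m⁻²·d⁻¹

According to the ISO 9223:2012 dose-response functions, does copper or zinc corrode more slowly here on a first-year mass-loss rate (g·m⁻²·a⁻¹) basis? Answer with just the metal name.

copper: temperature factor f = -0.080·(17.4) = -1.3920
  Pd branch = 0.0053·Pd^0.26·e^(0.059·RH+f) = 0.3688 μm/a
  Sd branch = 0.01025·Sd^0.27·e^(0.036·RH+0.049·T) = 1.597 μm/a
  sum: 0.3688 + 1.597 → r_corr = 1.966 μm/a
  mass loss = 1.966 μm/a × 8.96 g/cm³ = 17.61 g·m⁻²·a⁻¹
zinc: T>10 °C ⇒ hinge -0.071·(27.4−10) = -1.2354
  Pd branch = 0.0129·Pd^0.44·e^(0.046·RH+f) = 0.5636 μm/a
  Cl⁻ term: 0.0175·12.5^0.57·exp(0.008·84+0.085·27.4) = 1.485
  sum: 0.5636 + 1.485 → r_corr = 2.048 μm/a
  mass loss = 2.048 μm/a × 7.14 g/cm³ = 14.62 g·m⁻²·a⁻¹
Ordering by g·m⁻²·a⁻¹: copper (17.6) > zinc (14.6)

zinc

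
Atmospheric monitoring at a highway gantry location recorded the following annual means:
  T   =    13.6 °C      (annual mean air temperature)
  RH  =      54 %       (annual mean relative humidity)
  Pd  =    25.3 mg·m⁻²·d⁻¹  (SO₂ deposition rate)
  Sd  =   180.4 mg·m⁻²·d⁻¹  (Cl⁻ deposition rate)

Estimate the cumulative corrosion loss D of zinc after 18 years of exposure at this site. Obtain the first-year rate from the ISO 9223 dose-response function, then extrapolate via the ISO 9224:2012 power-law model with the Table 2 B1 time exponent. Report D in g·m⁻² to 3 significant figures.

D(18) = 161 g·m⁻²

zinc: f(T) = -0.071·(T−10) [T>10 °C] = -0.2556
  SO₂ term: 0.0129·25.3^0.44·exp(0.046·54-0.2556) = 0.4963
  Cl⁻ term: 0.0175·180.4^0.57·exp(0.008·54+0.085·13.6) = 1.655
  r_corr = 0.4963 + 1.655 = 2.151 μm/a
ISO 9224: D(t) = r_corr · t^b with b = 0.813 (zinc, B1)
  D(18) = 2.151 × 18^0.813 = 2.151 × 10.48 = 22.55 μm
  Mass loss = 22.55 μm × 7.14 g/cm³ = 161 g·m⁻²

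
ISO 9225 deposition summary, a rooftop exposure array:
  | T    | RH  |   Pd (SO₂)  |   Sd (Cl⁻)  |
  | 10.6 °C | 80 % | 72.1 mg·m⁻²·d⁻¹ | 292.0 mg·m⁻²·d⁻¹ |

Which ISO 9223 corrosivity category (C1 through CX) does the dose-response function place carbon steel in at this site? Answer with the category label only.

carbon steel: temperature factor f = -0.054·(0.6) = -0.0324
  SO₂ term: 1.77·72.1^0.52·exp(0.02·80-0.0324) = 78.51
  Sd branch = 0.102·Sd^0.62·e^(0.033·RH+0.04·T) = 73.76 μm/a
  sum: 78.51 + 73.76 → r_corr = 152.3 μm/a
ISO 9223 Table 2 (carbon steel): 80 < 152 ≤ 200 μm/a ⇒ C5

C5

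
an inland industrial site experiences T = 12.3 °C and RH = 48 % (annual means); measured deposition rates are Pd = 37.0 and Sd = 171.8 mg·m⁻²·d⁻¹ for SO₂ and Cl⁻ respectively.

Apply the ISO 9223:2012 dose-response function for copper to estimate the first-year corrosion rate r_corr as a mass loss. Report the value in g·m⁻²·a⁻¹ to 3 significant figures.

r_corr = 5.51 g·m⁻²·a⁻¹

copper: T>10 °C ⇒ hinge -0.080·(12.3−10) = -0.1840
  Pd branch = 0.0053·Pd^0.26·e^(0.059·RH+f) = 0.1914 μm/a
  Cl⁻ term: 0.01025·171.8^0.27·exp(0.036·48+0.049·12.3) = 0.423
  r_corr = 0.1914 + 0.423 = 0.6145 μm/a
Convert to mass loss: 0.6145 μm/a × 8.96 g/cm³ = 5.506 g·m⁻²·a⁻¹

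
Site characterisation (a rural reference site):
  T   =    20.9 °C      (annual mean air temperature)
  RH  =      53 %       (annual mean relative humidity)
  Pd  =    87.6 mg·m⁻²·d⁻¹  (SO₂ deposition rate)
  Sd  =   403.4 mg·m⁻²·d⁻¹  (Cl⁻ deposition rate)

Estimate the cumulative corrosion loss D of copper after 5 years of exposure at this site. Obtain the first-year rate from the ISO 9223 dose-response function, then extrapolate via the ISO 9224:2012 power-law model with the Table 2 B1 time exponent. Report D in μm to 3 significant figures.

D(5) = 3.32 μm

copper: temperature factor f = -0.080·(10.9) = -0.8720
  Pd branch = 0.0053·Pd^0.26·e^(0.059·RH+f) = 0.1617 μm/a
  Sd branch = 0.01025·Sd^0.27·e^(0.036·RH+0.049·T) = 0.972 μm/a
  r_corr = 0.1617 + 0.972 = 1.134 μm/a
Power-law: D(5) = r_corr · 5^0.667
  D(5) = 1.134 × 5^0.667 = 1.134 × 2.926 = 3.317 μm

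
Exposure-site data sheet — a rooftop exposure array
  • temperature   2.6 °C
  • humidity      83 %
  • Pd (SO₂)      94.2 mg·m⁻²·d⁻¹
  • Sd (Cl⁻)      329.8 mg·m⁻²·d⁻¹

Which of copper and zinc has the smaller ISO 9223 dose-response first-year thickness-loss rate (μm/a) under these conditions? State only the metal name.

copper

copper: temperature factor f = +0.126·(-7.4) = -0.9324
  sulphur-dioxide contribution → 0.9106 μm/a
  chloride contribution → 1.106 μm/a
  total first-year rate 2.016 μm/a
zinc: T≤10 °C ⇒ hinge +0.038·(2.6−10) = -0.2812
  sulphur-dioxide contribution → 3.275 μm/a
  chloride contribution → 1.156 μm/a
  ⇒ r_corr(zinc) = 4.43 μm/a
Ordering by μm/a: zinc (4.43) > copper (2.02)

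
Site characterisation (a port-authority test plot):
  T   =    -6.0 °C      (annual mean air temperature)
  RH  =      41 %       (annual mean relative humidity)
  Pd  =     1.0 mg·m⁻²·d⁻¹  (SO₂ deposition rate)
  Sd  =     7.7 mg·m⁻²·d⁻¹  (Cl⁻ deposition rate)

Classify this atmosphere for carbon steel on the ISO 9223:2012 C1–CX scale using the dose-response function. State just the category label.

carbon steel: T≤10 °C ⇒ hinge +0.150·(-6.0−10) = -2.4000
  Pd branch = 1.77·Pd^0.52·e^(0.02·RH+f) = 0.3646 μm/a
  Sd branch = 0.102·Sd^0.62·e^(0.033·RH+0.04·T) = 1.101 μm/a
  r_corr = 0.3646 + 1.101 = 1.465 μm/a
Category bounds: 1.3…25 μm/a bracket r_corr ⇒ C2

C2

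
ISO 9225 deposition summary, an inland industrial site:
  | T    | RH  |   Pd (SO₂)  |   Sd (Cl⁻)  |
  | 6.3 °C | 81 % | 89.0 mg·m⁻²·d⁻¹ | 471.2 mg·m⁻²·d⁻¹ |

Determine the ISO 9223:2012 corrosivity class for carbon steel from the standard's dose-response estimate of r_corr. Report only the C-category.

carbon steel: f(T) = +0.150·(T−10) [T≤10 °C] = -0.5550
  Pd branch = 1.77·Pd^0.52·e^(0.02·RH+f) = 52.99 μm/a
  Sd branch = 0.102·Sd^0.62·e^(0.033·RH+0.04·T) = 86.36 μm/a
  sum: 52.99 + 86.36 → r_corr = 139.3 μm/a
ISO 9223 Table 2 (carbon steel): 80 < 139 ≤ 200 μm/a ⇒ C5

C5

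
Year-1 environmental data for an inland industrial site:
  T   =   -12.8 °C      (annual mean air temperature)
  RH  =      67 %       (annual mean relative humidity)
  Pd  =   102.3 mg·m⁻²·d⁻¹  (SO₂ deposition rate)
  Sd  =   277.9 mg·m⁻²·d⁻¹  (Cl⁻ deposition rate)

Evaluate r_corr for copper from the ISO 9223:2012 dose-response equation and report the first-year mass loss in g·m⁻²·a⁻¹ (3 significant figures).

copper: temperature factor f = +0.126·(-22.8) = -2.8728
  sulphur-dioxide contribution → 0.052 μm/a
  chloride contribution → 0.2791 μm/a
  ⇒ r_corr(copper) = 0.3311 μm/a
Convert to mass loss: 0.3311 μm/a × 8.96 g/cm³ = 2.966 g·m⁻²·a⁻¹

r_corr = 2.97 g·m⁻²·a⁻¹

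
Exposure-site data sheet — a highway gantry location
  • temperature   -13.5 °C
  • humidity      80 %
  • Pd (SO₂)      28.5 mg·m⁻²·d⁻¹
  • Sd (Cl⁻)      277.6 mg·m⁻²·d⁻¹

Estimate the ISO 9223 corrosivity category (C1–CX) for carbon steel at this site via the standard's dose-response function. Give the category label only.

C3

carbon steel: temperature factor f = +0.150·(-23.5) = -3.5250
  Pd branch = 1.77·Pd^0.52·e^(0.02·RH+f) = 1.474 μm/a
  Sd branch = 0.102·Sd^0.62·e^(0.033·RH+0.04·T) = 27.26 μm/a
  r_corr = 1.474 + 27.26 = 28.73 μm/a
Category bounds: 25…50 μm/a bracket r_corr ⇒ C3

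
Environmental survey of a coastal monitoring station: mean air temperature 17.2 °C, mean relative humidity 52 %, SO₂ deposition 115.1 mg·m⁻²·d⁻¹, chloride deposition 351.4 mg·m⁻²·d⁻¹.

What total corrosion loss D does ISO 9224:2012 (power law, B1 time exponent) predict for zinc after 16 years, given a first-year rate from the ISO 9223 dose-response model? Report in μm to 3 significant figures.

zinc: f(T) = -0.071·(T−10) [T>10 °C] = -0.5112
  SO₂ term: 0.0129·115.1^0.44·exp(0.046·52-0.5112) = 0.6828
  Sd branch = 0.0175·Sd^0.57·e^(0.008·RH+0.085·T) = 3.234 μm/a
  r_corr = 0.6828 + 3.234 = 3.917 μm/a
Power-law: D(16) = r_corr · 16^0.813
  D(16) = 3.917 × 16^0.813 = 3.917 × 9.527 = 37.32 μm

D(16) = 37.3 μm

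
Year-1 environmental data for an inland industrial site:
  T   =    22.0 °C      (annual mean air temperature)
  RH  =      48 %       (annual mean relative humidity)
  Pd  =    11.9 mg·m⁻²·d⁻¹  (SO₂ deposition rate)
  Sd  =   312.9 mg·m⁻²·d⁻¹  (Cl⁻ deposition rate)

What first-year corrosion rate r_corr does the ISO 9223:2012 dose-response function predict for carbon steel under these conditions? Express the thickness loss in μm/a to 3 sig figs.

r_corr = 51.0 μm/a

carbon steel: T>10 °C ⇒ hinge -0.054·(22.0−10) = -0.6480
  Pd branch = 1.77·Pd^0.52·e^(0.02·RH+f) = 8.765 μm/a
  Cl⁻ term: 0.102·312.9^0.62·exp(0.033·48+0.04·22.0) = 42.25
  sum: 8.765 + 42.25 → r_corr = 51.02 μm/a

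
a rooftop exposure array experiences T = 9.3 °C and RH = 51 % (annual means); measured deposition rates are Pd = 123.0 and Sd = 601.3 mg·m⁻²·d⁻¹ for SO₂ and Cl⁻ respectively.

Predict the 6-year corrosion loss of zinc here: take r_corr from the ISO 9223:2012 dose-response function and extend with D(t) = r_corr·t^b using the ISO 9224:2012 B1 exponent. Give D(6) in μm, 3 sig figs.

D(6) = 14.2 μm

zinc: T≤10 °C ⇒ hinge +0.038·(9.3−10) = -0.0266
  sulphur-dioxide contribution → 1.09 μm/a
  chloride contribution → 2.226 μm/a
  ⇒ r_corr(zinc) = 3.317 μm/a
Power-law: D(6) = r_corr · 6^0.813
  D(6) = 3.317 × 6^0.813 = 3.317 × 4.292 = 14.23 μm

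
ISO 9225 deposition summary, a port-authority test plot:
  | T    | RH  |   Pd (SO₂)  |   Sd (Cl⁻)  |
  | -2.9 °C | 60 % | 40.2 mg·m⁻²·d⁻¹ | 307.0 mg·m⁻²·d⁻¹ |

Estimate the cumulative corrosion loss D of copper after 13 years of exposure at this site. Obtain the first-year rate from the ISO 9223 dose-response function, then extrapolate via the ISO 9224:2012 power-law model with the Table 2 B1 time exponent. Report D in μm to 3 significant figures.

copper: T≤10 °C ⇒ hinge +0.126·(-2.9−10) = -1.6254
  sulphur-dioxide contribution → 0.09395 μm/a
  chloride contribution → 0.3619 μm/a
  total first-year rate 0.4559 μm/a
Long-term exponent b (ISO 9224 Table 2, B1) = 0.667
  D(13) = 0.4559 × 13^0.667 = 0.4559 × 5.534 = 2.523 μm

D(13) = 2.52 μm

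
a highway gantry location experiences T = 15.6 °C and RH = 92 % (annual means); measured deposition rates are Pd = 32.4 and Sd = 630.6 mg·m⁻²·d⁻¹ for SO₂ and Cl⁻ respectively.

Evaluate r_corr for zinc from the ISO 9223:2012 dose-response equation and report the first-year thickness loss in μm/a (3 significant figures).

r_corr = 8.18 μm/a

zinc: f(T) = -0.071·(T−10) [T>10 °C] = -0.3976
  SO₂ term: 0.0129·32.4^0.44·exp(0.046·92-0.3976) = 2.757
  Sd branch = 0.0175·Sd^0.57·e^(0.008·RH+0.085·T) = 5.425 μm/a
  sum: 2.757 + 5.425 → r_corr = 8.182 μm/a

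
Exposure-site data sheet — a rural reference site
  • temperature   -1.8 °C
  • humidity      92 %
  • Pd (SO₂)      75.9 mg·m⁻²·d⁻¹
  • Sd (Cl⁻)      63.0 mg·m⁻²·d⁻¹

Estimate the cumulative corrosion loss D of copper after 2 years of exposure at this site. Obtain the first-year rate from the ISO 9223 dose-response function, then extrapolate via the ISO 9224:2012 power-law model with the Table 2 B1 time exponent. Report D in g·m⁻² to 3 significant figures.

copper: T≤10 °C ⇒ hinge +0.126·(-1.8−10) = -1.4868
  sulphur-dioxide contribution → 0.841 μm/a
  chloride contribution → 0.7882 μm/a
  total first-year rate 1.629 μm/a
ISO 9224: D(t) = r_corr · t^b with b = 0.667 (copper, B1)
  D(2) = 1.629 × 2^0.667 = 1.629 × 1.588 = 2.587 μm
  Mass loss = 2.587 μm × 8.96 g/cm³ = 23.18 g·m⁻²

D(2) = 23.2 g·m⁻²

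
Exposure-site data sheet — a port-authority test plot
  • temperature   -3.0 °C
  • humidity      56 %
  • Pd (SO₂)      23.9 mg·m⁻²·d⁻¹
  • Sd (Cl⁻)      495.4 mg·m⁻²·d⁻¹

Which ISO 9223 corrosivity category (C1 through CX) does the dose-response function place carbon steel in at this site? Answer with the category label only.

carbon steel: T≤10 °C ⇒ hinge +0.150·(-3.0−10) = -1.9500
  Pd branch = 1.77·Pd^0.52·e^(0.02·RH+f) = 4.02 μm/a
  Sd branch = 0.102·Sd^0.62·e^(0.033·RH+0.04·T) = 26.91 μm/a
  sum: 4.02 + 26.91 → r_corr = 30.93 μm/a
30.9 μm/a falls in (25, 50] for carbon steel → category C3

C3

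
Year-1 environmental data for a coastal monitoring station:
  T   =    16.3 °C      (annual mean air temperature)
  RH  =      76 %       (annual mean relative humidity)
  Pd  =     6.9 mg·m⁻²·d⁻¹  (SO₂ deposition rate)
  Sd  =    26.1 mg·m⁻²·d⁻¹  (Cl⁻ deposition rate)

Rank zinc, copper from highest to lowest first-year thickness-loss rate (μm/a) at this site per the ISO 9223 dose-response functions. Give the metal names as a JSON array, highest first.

zinc: temperature factor f = -0.071·(6.3) = -0.4473
  Pd branch = 0.0129·Pd^0.44·e^(0.046·RH+f) = 0.6364 μm/a
  Sd branch = 0.0175·Sd^0.57·e^(0.008·RH+0.085·T) = 0.8247 μm/a
  r_corr = 0.6364 + 0.8247 = 1.461 μm/a
copper: temperature factor f = -0.080·(6.3) = -0.5040
  Pd branch = 0.0053·Pd^0.26·e^(0.059·RH+f) = 0.4687 μm/a
  Sd branch = 0.01025·Sd^0.27·e^(0.036·RH+0.049·T) = 0.8478 μm/a
  sum: 0.4687 + 0.8478 → r_corr = 1.317 μm/a
Ordering by μm/a: zinc (1.46) > copper (1.32)

["zinc", "copper"]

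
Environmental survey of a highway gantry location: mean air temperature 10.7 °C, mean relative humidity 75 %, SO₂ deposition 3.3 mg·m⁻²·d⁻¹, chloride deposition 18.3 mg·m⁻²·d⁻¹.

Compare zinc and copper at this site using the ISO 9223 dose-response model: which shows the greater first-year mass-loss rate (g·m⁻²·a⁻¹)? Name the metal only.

zinc: T>10 °C ⇒ hinge -0.071·(10.7−10) = -0.0497
  sulphur-dioxide contribution → 0.6538 μm/a
  chloride contribution → 0.4151 μm/a
  ⇒ r_corr(zinc) = 1.069 μm/a
  mass loss = 1.069 μm/a × 7.14 g/cm³ = 7.633 g·m⁻²·a⁻¹
copper: T>10 °C ⇒ hinge -0.080·(10.7−10) = -0.0560
  sulphur-dioxide contribution → 0.5709 μm/a
  chloride contribution → 0.5648 μm/a
  total first-year rate 1.136 μm/a
  mass loss = 1.136 μm/a × 8.96 g/cm³ = 10.18 g·m⁻²·a⁻¹
Ordering by g·m⁻²·a⁻¹: copper (10.2) > zinc (7.63)

copper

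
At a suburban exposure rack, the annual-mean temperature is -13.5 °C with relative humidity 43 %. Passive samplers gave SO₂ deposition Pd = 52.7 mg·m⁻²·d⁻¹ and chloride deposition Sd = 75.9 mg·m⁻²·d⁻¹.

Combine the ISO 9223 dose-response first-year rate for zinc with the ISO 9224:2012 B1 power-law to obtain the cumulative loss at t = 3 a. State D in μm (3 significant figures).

D(3) = 0.759 μm

zinc: temperature factor f = +0.038·(-23.5) = -0.8930
  Pd branch = 0.0129·Pd^0.44·e^(0.046·RH+f) = 0.2185 μm/a
  Sd branch = 0.0175·Sd^0.57·e^(0.008·RH+0.085·T) = 0.09243 μm/a
  r_corr = 0.2185 + 0.09243 = 0.3109 μm/a
ISO 9224: D(t) = r_corr · t^b with b = 0.813 (zinc, B1)
  D(3) = 0.3109 × 3^0.813 = 0.3109 × 2.443 = 0.7595 μm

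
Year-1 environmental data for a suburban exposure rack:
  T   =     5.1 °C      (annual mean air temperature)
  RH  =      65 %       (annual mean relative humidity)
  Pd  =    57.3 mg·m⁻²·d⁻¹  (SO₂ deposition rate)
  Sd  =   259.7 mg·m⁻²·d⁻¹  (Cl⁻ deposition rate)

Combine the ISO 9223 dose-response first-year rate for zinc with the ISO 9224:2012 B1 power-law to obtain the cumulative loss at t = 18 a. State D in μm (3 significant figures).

D(18) = 24.6 μm

zinc: f(T) = +0.038·(T−10) [T≤10 °C] = -0.1862
  Pd branch = 0.0129·Pd^0.44·e^(0.046·RH+f) = 1.264 μm/a
  Cl⁻ term: 0.0175·259.7^0.57·exp(0.008·65+0.085·5.1) = 1.08
  sum: 1.264 + 1.08 → r_corr = 2.344 μm/a
Long-term exponent b (ISO 9224 Table 2, B1) = 0.813
  D(18) = 2.344 × 18^0.813 = 2.344 × 10.48 = 24.58 μm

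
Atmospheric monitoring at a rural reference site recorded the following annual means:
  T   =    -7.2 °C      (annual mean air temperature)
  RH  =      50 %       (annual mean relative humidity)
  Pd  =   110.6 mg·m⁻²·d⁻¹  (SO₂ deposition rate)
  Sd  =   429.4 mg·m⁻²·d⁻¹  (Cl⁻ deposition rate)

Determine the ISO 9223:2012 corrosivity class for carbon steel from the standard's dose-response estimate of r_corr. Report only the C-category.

C2

carbon steel: f(T) = +0.150·(T−10) [T≤10 °C] = -2.5800
  SO₂ term: 1.77·110.6^0.52·exp(0.02·50-2.5800) = 4.213
  Cl⁻ term: 0.102·429.4^0.62·exp(0.033·50+0.04·-7.2) = 17.08
  sum: 4.213 + 17.08 → r_corr = 21.29 μm/a
Category bounds: 1.3…25 μm/a bracket r_corr ⇒ C2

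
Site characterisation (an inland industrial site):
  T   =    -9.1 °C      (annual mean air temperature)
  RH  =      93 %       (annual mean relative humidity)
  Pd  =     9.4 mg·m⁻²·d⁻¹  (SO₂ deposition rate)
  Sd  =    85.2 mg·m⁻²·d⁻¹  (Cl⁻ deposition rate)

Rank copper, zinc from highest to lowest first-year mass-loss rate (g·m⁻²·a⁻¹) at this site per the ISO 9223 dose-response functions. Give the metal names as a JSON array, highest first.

["zinc", "copper"]

copper: T≤10 °C ⇒ hinge +0.126·(-9.1−10) = -2.4066
  SO₂ term: 0.0053·9.4^0.26·exp(0.059·93-2.4066) = 0.2066
  Sd branch = 0.01025·Sd^0.27·e^(0.036·RH+0.049·T) = 0.6199 μm/a
  sum: 0.2066 + 0.6199 → r_corr = 0.8265 μm/a
  mass loss = 0.8265 μm/a × 8.96 g/cm³ = 7.405 g·m⁻²·a⁻¹
zinc: T≤10 °C ⇒ hinge +0.038·(-9.1−10) = -0.7258
  Pd branch = 0.0129·Pd^0.44·e^(0.046·RH+f) = 1.206 μm/a
  Sd branch = 0.0175·Sd^0.57·e^(0.008·RH+0.085·T) = 0.2141 μm/a
  r_corr = 1.206 + 0.2141 = 1.42 μm/a
  mass loss = 1.42 μm/a × 7.14 g/cm³ = 10.14 g·m⁻²·a⁻¹
Ordering by g·m⁻²·a⁻¹: zinc (10.1) > copper (7.41)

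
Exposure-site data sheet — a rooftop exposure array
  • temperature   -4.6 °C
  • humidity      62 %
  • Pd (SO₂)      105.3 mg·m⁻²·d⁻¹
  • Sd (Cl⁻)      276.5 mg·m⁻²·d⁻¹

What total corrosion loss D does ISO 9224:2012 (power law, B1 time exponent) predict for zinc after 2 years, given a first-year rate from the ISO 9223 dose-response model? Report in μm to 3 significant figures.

D(2) = 2.59 μm

zinc: T≤10 °C ⇒ hinge +0.038·(-4.6−10) = -0.5548
  Pd branch = 0.0129·Pd^0.44·e^(0.046·RH+f) = 0.9957 μm/a
  Sd branch = 0.0175·Sd^0.57·e^(0.008·RH+0.085·T) = 0.4791 μm/a
  r_corr = 0.9957 + 0.4791 = 1.475 μm/a
Power-law: D(2) = r_corr · 2^0.813
  D(2) = 1.475 × 2^0.813 = 1.475 × 1.757 = 2.591 μm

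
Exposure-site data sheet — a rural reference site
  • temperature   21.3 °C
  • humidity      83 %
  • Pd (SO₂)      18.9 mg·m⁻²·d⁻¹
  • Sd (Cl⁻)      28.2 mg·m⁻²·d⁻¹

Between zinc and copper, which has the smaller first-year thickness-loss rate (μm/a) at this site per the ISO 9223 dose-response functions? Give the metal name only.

zinc: f(T) = -0.071·(T−10) [T>10 °C] = -0.8023
  Pd branch = 0.0129·Pd^0.44·e^(0.046·RH+f) = 0.9593 μm/a
  Sd branch = 0.0175·Sd^0.57·e^(0.008·RH+0.085·T) = 1.394 μm/a
  r_corr = 0.9593 + 1.394 = 2.354 μm/a
copper: T>10 °C ⇒ hinge -0.080·(21.3−10) = -0.9040
  Pd branch = 0.0053·Pd^0.26·e^(0.059·RH+f) = 0.617 μm/a
  Sd branch = 0.01025·Sd^0.27·e^(0.036·RH+0.049·T) = 1.423 μm/a
  r_corr = 0.617 + 1.423 = 2.04 μm/a
Ordering by μm/a: zinc (2.35) > copper (2.04)

copper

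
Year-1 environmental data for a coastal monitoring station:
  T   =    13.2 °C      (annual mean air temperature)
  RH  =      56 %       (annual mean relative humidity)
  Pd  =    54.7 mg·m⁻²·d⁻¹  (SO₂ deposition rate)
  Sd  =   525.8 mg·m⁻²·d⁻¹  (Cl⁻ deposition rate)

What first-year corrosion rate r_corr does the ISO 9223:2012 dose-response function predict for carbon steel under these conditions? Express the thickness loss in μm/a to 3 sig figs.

carbon steel: f(T) = -0.054·(T−10) [T>10 °C] = -0.1728
  Pd branch = 1.77·Pd^0.52·e^(0.02·RH+f) = 36.57 μm/a
  Cl⁻ term: 0.102·525.8^0.62·exp(0.033·56+0.04·13.2) = 53.38
  r_corr = 36.57 + 53.38 = 89.95 μm/a

r_corr = 89.9 μm/a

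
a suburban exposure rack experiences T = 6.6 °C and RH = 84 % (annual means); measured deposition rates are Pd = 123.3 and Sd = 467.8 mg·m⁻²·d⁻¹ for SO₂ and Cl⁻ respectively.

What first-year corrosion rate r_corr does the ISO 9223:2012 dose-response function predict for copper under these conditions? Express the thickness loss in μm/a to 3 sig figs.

copper: f(T) = +0.126·(T−10) [T≤10 °C] = -0.4284
  sulphur-dioxide contribution → 1.715 μm/a
  chloride contribution → 1.532 μm/a
  total first-year rate 3.247 μm/a

r_corr = 3.25 μm/a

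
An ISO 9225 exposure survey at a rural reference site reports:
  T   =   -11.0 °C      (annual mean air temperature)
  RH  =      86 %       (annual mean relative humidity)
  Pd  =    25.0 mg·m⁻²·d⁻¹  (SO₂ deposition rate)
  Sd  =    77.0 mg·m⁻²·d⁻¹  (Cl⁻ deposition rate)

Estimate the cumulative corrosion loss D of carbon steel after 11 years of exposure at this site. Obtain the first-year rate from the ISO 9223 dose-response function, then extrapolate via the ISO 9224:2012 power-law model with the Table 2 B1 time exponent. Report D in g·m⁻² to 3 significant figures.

carbon steel: temperature factor f = +0.150·(-21.0) = -3.1500
  Pd branch = 1.77·Pd^0.52·e^(0.02·RH+f) = 2.259 μm/a
  Sd branch = 0.102·Sd^0.62·e^(0.033·RH+0.04·T) = 16.58 μm/a
  sum: 2.259 + 16.58 → r_corr = 18.84 μm/a
Long-term exponent b (ISO 9224 Table 2, B1) = 0.523
  D(11) = 18.84 × 11^0.523 = 18.84 × 3.505 = 66.03 μm
  Mass loss = 66.03 μm × 7.85 g/cm³ = 518.4 g·m⁻²

D(11) = 518 g·m⁻²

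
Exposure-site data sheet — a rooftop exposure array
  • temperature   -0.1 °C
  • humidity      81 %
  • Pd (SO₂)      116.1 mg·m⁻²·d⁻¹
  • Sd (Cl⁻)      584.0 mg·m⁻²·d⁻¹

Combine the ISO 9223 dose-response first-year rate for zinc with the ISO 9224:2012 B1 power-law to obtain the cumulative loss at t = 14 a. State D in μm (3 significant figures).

D(14) = 36.0 μm

zinc: temperature factor f = +0.038·(-10.1) = -0.3838
  sulphur-dioxide contribution → 2.955 μm/a
  chloride contribution → 1.252 μm/a
  total first-year rate 4.207 μm/a
ISO 9224: D(t) = r_corr · t^b with b = 0.813 (zinc, B1)
  D(14) = 4.207 × 14^0.813 = 4.207 × 8.547 = 35.96 μm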